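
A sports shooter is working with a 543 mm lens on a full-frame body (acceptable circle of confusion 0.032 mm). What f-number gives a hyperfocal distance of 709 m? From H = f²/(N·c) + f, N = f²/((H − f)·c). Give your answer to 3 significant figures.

f/13

Rearrange H = f²/(N·c) + f for N: N = f² / ((H − f)·c).
N = 543² / ((709000 − 543) × 0.032) = 294849 / 22671 ≈ 13.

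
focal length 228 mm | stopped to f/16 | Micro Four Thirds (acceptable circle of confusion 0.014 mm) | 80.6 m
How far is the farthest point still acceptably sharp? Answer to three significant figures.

123 m

Hyperfocal distance H = f²/(N·c) + f = 228²/(16 × 0.014) + 228 = 51984/0.224 + 228 ≈ 232299.4 mm ≈ 232.3 m.
Far limit Df = s·(H − f)/(H − s) = 80600 × (232299.4 − 228) / (232299.4 − 80600) = 80600 × 232071.4 / 151699.4 ≈ 123303 mm ≈ 123 m.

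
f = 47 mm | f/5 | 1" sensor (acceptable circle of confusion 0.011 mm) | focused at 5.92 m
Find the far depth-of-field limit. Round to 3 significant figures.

Hyperfocal distance H = f²/(N·c) + f = 47²/(5 × 0.011) + 47 = 2209/0.055 + 47 ≈ 40210.6 mm ≈ 40.21 m.
Far limit Df = s·(H − f)/(H − s) = 5920 × (40210.6 − 47) / (40210.6 − 5920) = 5920 × 40163.6 / 34290.6 ≈ 6933.9 mm ≈ 6.93 m.

6.93 m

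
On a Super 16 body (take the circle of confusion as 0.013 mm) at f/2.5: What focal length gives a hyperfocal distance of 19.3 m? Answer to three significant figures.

From H = f²/(N·c) + f, with f ≪ H: f ≈ √(H·N·c) = √(19300 × 2.5 × 0.013) = √627.25 ≈ 25.04 mm.
The +f correction barely moves this — solving exactly, f² + N·c·f − N·c·H = 0 ⇒ f = (−N·c + √((N·c)² + 4·N·c·H))/2 = (−0.0325 + √2509.0)/2 ≈ 25.029 mm, so f ≈ 25.0 mm.

25.0 mm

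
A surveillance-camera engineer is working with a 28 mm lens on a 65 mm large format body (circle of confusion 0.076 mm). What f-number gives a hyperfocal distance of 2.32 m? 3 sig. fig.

f/4.50

Rearrange H = f²/(N·c) + f for N: N = f² / ((H − f)·c).
N = 28² / ((2320 − 28) × 0.076) = 784 / 174.2 ≈ 4.50.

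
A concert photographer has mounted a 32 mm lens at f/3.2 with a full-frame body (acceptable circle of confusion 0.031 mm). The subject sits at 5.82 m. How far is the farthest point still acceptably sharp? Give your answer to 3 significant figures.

Hyperfocal distance H = f²/(N·c) + f = 32²/(3.2 × 0.031) + 32 = 1024/0.0992 + 32 ≈ 10354.6 mm ≈ 10.35 m.
Far limit Df = s·(H − f)/(H − s) = 5820 × (10354.6 − 32) / (10354.6 − 5820) = 5820 × 10322.6 / 4534.6 ≈ 13249 mm ≈ 13.2 m.

13.2 m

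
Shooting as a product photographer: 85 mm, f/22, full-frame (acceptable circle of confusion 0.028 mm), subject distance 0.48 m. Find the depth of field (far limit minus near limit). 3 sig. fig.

32.4 mm

Hyperfocal distance H = f²/(N·c) + f = 85²/(22 × 0.028) + 85 = 7225/0.616 + 85 ≈ 11813.9 mm ≈ 11.81 m.
Near limit Dn = s·(H − f)/(H + s − 2f) = 480 × (11813.9 − 85) / (11813.9 + 480 − 2 × 85) = 480 × 11728.9 / 12123.9 ≈ 464.361 mm.
Far limit Df = s·(H − f)/(H − s) = 480 × (11813.9 − 85) / (11813.9 − 480) = 480 × 11728.9 / 11333.9 ≈ 496.729 mm.
Depth of field = Df − Dn = 496.729 − 464.361 ≈ 32.368 mm.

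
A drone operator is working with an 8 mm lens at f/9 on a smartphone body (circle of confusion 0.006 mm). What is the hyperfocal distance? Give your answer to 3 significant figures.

Hyperfocal distance H = f²/(N·c) + f = 8²/(9 × 0.006) + 8 = 64/0.054 + 8 ≈ 1193.2 mm ≈ 1.19 m.

1.19 m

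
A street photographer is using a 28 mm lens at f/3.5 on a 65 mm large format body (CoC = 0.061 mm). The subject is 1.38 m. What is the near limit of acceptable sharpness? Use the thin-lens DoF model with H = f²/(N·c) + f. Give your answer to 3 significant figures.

1.01 m

Hyperfocal distance H = f²/(N·c) + f = 28²/(3.5 × 0.061) + 28 = 784/0.2135 + 28 ≈ 3700.1 mm ≈ 3.700 m.
Near limit Dn = s·(H − f)/(H + s − 2f) = 1380 × (3700.1 − 28) / (3700.1 + 1380 − 2 × 28) = 1380 × 3672.1 / 5024.1 ≈ 1008.6 mm ≈ 1.01 m.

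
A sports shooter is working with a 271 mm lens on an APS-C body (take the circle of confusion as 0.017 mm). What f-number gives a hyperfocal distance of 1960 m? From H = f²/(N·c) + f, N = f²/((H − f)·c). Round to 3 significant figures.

Rearrange H = f²/(N·c) + f for N: N = f² / ((H − f)·c).
N = 271² / ((1960000 − 271) × 0.017) = 73441 / 33315 ≈ 2.20.

f/2.20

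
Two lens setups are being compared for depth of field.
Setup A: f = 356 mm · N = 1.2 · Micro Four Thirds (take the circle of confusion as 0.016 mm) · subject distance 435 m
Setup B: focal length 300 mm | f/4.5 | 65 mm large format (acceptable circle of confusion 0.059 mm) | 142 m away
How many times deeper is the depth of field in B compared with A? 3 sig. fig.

Setup A: H = 356²/(1.2×0.016) + 356 ≈ 6601189.3 mm; DoF = Df − Dn = 465662 − 408126 ≈ 57536 mm.
Setup B: H = 300²/(4.5×0.059) + 300 ≈ 339283.1 mm; DoF = Df − Dn = 243993 − 100140 ≈ 143853 mm.
Ratio = 143853 / 57536 ≈ 2.50.

2.50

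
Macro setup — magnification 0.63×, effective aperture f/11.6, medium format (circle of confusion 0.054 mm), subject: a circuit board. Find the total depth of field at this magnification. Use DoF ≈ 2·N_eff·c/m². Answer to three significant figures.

3.16 mm

At magnification m, DoF ≈ 2·N_eff·c/m² = 2 × 11.6 × 0.054 / 0.63² = 1.253 / 0.3969 ≈ 3.16 mm.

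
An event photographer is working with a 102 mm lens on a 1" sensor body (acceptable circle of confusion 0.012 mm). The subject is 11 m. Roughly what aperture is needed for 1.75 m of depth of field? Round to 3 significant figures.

f/6.29

Write h = H − f = f²/(N·c). The thin-lens limits are Dn = s·h/(h + (s−f)) and Df = s·h/(h − (s−f)), so DoF = Df − Dn = 2·s·(s−f)·h / (h² − (s−f)²).
That is a quadratic in h: DoF·h² − 2·s·(s−f)·h − DoF·(s−f)² = 0 ⇒ h = (s−f)·(s + √(s² + DoF²)) / DoF = 10898 × (11000 + √(11000² + 1750²)) / 1750 = 10898 × (11000 + 11138.3) / 1750 ≈ 137865 mm.
Then N = f²/(c·h) = 102² / (0.012 × 137865) = 10404 / 1654.4 ≈ 6.29.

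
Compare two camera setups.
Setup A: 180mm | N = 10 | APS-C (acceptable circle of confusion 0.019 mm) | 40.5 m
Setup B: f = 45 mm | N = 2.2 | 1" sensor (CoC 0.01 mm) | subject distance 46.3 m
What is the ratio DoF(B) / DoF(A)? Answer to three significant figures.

3.07

Setup A: H = 180²/(10×0.019) + 180 ≈ 170706.3 mm; DoF = Df − Dn = 53041 − 32755 ≈ 20286 mm.
Setup B: H = 45²/(2.2×0.01) + 45 ≈ 92090.5 mm; DoF = Df − Dn = 93070 − 30815 ≈ 62255 mm.
Ratio = 62255 / 20286 ≈ 3.07.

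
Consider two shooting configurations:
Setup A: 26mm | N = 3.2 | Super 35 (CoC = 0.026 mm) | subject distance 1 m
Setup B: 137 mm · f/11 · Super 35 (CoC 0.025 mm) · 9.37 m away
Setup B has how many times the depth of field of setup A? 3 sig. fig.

10.6

Setup A: H = 26²/(3.2×0.026) + 26 ≈ 8151.0 mm; DoF = Df − Dn = 1136.20 − 892.96 ≈ 243.24 mm.
Setup B: H = 137²/(11×0.025) + 137 ≈ 68387.9 mm; DoF = Df − Dn = 10835.9 − 8253.5 ≈ 2582.4 mm.
Ratio = 2582.4 / 243.24 ≈ 10.6.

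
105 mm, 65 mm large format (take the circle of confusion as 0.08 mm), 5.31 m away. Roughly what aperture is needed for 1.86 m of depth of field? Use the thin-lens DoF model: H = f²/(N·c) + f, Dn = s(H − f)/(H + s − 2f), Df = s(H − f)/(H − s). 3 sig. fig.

Write h = H − f = f²/(N·c). The thin-lens limits are Dn = s·h/(h + (s−f)) and Df = s·h/(h − (s−f)), so DoF = Df − Dn = 2·s·(s−f)·h / (h² − (s−f)²).
That is a quadratic in h: DoF·h² − 2·s·(s−f)·h − DoF·(s−f)² = 0 ⇒ h = (s−f)·(s + √(s² + DoF²)) / DoF = 5205 × (5310 + √(5310² + 1860²)) / 1860 = 5205 × (5310 + 5626.34) / 1860 ≈ 30604 mm.
Then N = f²/(c·h) = 105² / (0.08 × 30604) = 11025 / 2448.3 ≈ 4.50.

f/4.50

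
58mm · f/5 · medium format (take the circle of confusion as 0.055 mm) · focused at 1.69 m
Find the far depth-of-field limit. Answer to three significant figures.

1.95 m

Hyperfocal distance H = f²/(N·c) + f = 58²/(5 × 0.055) + 58 = 3364/0.275 + 58 ≈ 12290.7 mm ≈ 12.29 m.
Far limit Df = s·(H − f)/(H − s) = 1690 × (12290.7 − 58) / (12290.7 − 1690) = 1690 × 12232.7 / 10600.7 ≈ 1950.2 mm ≈ 1.95 m.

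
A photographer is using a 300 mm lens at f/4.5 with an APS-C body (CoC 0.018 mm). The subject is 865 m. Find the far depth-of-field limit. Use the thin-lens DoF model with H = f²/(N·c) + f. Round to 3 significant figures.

Hyperfocal distance H = f²/(N·c) + f = 300²/(4.5 × 0.018) + 300 = 90000/0.081 + 300 ≈ 1111411.1 mm ≈ 1111 m.
Far limit Df = s·(H − f)/(H − s) = 865000 × (1111411.1 − 300) / (1111411.1 − 865000) = 865000 × 1111111.1 / 246411.1 ≈ 3900437 mm ≈ 3900 m.

3900 m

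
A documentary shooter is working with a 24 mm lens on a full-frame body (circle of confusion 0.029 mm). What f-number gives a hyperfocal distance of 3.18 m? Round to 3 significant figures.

f/6.29

Rearrange H = f²/(N·c) + f for N: N = f² / ((H − f)·c).
N = 24² / ((3180 − 24) × 0.029) = 576 / 91.52 ≈ 6.29.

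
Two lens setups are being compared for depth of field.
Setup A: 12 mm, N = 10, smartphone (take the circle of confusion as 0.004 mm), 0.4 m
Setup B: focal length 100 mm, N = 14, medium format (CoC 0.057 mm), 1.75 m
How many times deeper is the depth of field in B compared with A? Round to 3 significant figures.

Setup A: H = 12²/(10×0.004) + 12 ≈ 3612.0 mm; DoF = Df − Dn = 448.319 − 361.083 ≈ 87.236 mm.
Setup B: H = 100²/(14×0.057) + 100 ≈ 12631.3 mm; DoF = Df − Dn = 2015.36 − 1546.39 ≈ 468.97 mm.
Ratio = 468.97 / 87.236 ≈ 5.38.

5.38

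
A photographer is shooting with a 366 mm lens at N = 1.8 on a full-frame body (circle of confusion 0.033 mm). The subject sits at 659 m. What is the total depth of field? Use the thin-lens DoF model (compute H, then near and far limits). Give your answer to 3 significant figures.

421 m

Hyperfocal distance H = f²/(N·c) + f = 366²/(1.8 × 0.033) + 366 = 133956/0.0594 + 366 ≈ 2255517.5 mm ≈ 2256 m.
Near limit Dn = s·(H − f)/(H + s − 2f) = 659000 × (2255517.5 − 366) / (2255517.5 + 659000 − 2 × 366) = 659000 × 2255151.5 / 2913785.5 ≈ 510039 mm.
Far limit Df = s·(H − f)/(H − s) = 659000 × (2255517.5 − 366) / (2255517.5 − 659000) = 659000 × 2255151.5 / 1596517.5 ≈ 930867 mm.
Depth of field = Df − Dn = 930867 − 510039 ≈ 420828 mm ≈ 421 m.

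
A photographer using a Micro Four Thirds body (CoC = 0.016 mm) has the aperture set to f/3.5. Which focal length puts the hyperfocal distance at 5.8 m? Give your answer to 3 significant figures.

From H = f²/(N·c) + f, with f ≪ H: f ≈ √(H·N·c) = √(5800 × 3.5 × 0.016) = √324.80 ≈ 18.02 mm.
The +f correction barely moves this — solving exactly, f² + N·c·f − N·c·H = 0 ⇒ f = (−N·c + √((N·c)² + 4·N·c·H))/2 = (−0.056 + √1299.2)/2 ≈ 17.994 mm, so f ≈ 18.0 mm.

18.0 mm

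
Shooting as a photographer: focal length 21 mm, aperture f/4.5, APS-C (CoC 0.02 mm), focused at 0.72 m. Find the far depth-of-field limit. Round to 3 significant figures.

Hyperfocal distance H = f²/(N·c) + f = 21²/(4.5 × 0.02) + 21 = 441/0.09 + 21 ≈ 4921.0 mm ≈ 4.921 m.
Far limit Df = s·(H − f)/(H − s) = 720 × (4921.0 − 21) / (4921.0 − 720) = 720 × 4900.0 / 4201.0 ≈ 839.80 mm ≈ 0.840 m.

0.840 m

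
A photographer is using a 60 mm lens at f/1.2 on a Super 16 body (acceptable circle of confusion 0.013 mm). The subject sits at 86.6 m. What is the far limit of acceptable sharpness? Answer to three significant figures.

139 m

Hyperfocal distance H = f²/(N·c) + f = 60²/(1.2 × 0.013) + 60 = 3600/0.0156 + 60 ≈ 230829.2 mm ≈ 230.8 m.
Far limit Df = s·(H − f)/(H − s) = 86600 × (230829.2 − 60) / (230829.2 − 86600) = 86600 × 230769.2 / 144229.2 ≈ 138561 mm ≈ 139 m.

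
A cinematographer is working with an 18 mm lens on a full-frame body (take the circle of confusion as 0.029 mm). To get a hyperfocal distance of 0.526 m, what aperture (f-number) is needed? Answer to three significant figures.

Rearrange H = f²/(N·c) + f for N: N = f² / ((H − f)·c).
N = 18² / ((526 − 18) × 0.029) = 324 / 14.73 ≈ 22.

f/22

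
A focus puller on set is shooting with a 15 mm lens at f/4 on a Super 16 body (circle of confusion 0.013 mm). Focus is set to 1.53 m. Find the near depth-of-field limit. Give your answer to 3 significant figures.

Hyperfocal distance H = f²/(N·c) + f = 15²/(4 × 0.013) + 15 = 225/0.052 + 15 ≈ 4341.9 mm ≈ 4.342 m.
Near limit Dn = s·(H − f)/(H + s − 2f) = 1530 × (4341.9 − 15) / (4341.9 + 1530 − 2 × 15) = 1530 × 4326.9 / 5841.9 ≈ 1133.2 mm ≈ 1.13 m.

1.13 m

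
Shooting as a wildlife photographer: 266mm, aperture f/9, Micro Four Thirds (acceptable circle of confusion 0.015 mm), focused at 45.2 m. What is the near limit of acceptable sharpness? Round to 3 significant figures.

41.6 m

Hyperfocal distance H = f²/(N·c) + f = 266²/(9 × 0.015) + 266 = 70756/0.135 + 266 ≈ 524384.5 mm ≈ 524.4 m.
Near limit Dn = s·(H − f)/(H + s − 2f) = 45200 × (524384.5 − 266) / (524384.5 + 45200 − 2 × 266) = 45200 × 524118.5 / 569052.5 ≈ 41631 mm ≈ 41.6 m.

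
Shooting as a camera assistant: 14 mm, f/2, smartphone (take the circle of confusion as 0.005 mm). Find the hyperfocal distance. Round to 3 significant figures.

19.6 m

Hyperfocal distance H = f²/(N·c) + f = 14²/(2 × 0.005) + 14 = 196/0.01 + 14 ≈ 19614.0 mm ≈ 19.6 m.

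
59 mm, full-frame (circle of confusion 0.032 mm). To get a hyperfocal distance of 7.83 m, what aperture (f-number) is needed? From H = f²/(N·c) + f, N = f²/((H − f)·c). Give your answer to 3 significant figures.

Rearrange H = f²/(N·c) + f for N: N = f² / ((H − f)·c).
N = 59² / ((7830 − 59) × 0.032) = 3481 / 248.7 ≈ 14.

f/14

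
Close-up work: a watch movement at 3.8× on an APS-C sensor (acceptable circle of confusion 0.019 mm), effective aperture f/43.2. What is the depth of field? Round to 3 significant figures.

0.114 mm

At magnification m, DoF ≈ 2·N_eff·c/m² = 2 × 43.2 × 0.019 / 3.8² = 1.642 / 14.44 ≈ 0.114 mm.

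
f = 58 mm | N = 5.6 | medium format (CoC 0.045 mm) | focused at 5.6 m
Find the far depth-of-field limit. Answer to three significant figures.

9.58 m

Hyperfocal distance H = f²/(N·c) + f = 58²/(5.6 × 0.045) + 58 = 3364/0.252 + 58 ≈ 13407.2 mm ≈ 13.41 m.
Far limit Df = s·(H − f)/(H − s) = 5600 × (13407.2 − 58) / (13407.2 − 5600) = 5600 × 13349.2 / 7807.2 ≈ 9575.2 mm ≈ 9.58 m.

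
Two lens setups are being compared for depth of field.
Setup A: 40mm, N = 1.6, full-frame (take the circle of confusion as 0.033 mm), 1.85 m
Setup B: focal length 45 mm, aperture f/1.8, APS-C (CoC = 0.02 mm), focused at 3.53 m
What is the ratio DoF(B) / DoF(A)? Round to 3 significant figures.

Setup A: H = 40²/(1.6×0.033) + 40 ≈ 30343.0 mm; DoF = Df − Dn = 1967.52 − 1745.73 ≈ 221.79 mm.
Setup B: H = 45²/(1.8×0.02) + 45 ≈ 56295.0 mm; DoF = Df − Dn = 3763.15 − 3324.06 ≈ 439.09 mm.
Ratio = 439.09 / 221.79 ≈ 1.98.

1.98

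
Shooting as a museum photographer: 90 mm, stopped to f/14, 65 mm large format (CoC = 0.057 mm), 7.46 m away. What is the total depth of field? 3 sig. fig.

22.9 m

Hyperfocal distance H = f²/(N·c) + f = 90²/(14 × 0.057) + 90 = 8100/0.798 + 90 ≈ 10240.4 mm ≈ 10.24 m.
Near limit Dn = s·(H − f)/(H + s − 2f) = 7460 × (10240.4 − 90) / (10240.4 + 7460 − 2 × 90) = 7460 × 10150.4 / 17520.4 ≈ 4322 mm.
Far limit Df = s·(H − f)/(H − s) = 7460 × (10240.4 − 90) / (10240.4 − 7460) = 7460 × 10150.4 / 2780.4 ≈ 27234 mm.
Depth of field = Df − Dn = 27234 − 4322 ≈ 22912 mm ≈ 22.9 m.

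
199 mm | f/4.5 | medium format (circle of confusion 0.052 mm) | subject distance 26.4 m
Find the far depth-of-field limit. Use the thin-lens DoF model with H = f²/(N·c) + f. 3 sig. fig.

Hyperfocal distance H = f²/(N·c) + f = 199²/(4.5 × 0.052) + 199 = 39601/0.234 + 199 ≈ 169434.0 mm ≈ 169.4 m.
Far limit Df = s·(H − f)/(H − s) = 26400 × (169434.0 − 199) / (169434.0 − 26400) = 26400 × 169235.0 / 143034.0 ≈ 31236 mm ≈ 31.2 m.

31.2 m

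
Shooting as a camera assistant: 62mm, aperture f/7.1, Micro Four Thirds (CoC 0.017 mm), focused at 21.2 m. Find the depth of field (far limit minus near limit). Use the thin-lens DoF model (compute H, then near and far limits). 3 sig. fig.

50.3 m

Hyperfocal distance H = f²/(N·c) + f = 62²/(7.1 × 0.017) + 62 = 3844/0.1207 + 62 ≈ 31909.6 mm ≈ 31.91 m.
Near limit Dn = s·(H − f)/(H + s − 2f) = 21200 × (31909.6 − 62) / (31909.6 + 21200 − 2 × 62) = 21200 × 31847.6 / 52985.6 ≈ 12742 mm.
Far limit Df = s·(H − f)/(H − s) = 21200 × (31909.6 − 62) / (31909.6 − 21200) = 21200 × 31847.6 / 10709.6 ≈ 63044 mm.
Depth of field = Df − Dn = 63044 − 12742 ≈ 50302 mm ≈ 50.3 m.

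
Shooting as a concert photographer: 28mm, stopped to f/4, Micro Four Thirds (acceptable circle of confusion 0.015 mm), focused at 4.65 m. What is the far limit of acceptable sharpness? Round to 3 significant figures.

Hyperfocal distance H = f²/(N·c) + f = 28²/(4 × 0.015) + 28 = 784/0.06 + 28 ≈ 13094.7 mm ≈ 13.09 m.
Far limit Df = s·(H − f)/(H − s) = 4650 × (13094.7 − 28) / (13094.7 − 4650) = 4650 × 13066.7 / 8444.7 ≈ 7195.1 mm ≈ 7.20 m.

7.20 m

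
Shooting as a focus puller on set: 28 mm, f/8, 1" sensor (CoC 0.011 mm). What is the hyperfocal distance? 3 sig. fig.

8.94 m

Hyperfocal distance H = f²/(N·c) + f = 28²/(8 × 0.011) + 28 = 784/0.088 + 28 ≈ 8937.1 mm ≈ 8.94 m.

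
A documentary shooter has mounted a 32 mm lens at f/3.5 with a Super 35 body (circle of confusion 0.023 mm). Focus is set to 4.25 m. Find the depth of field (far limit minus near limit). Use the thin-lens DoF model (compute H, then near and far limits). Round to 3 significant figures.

3.17 m

Hyperfocal distance H = f²/(N·c) + f = 32²/(3.5 × 0.023) + 32 = 1024/0.0805 + 32 ≈ 12752.5 mm ≈ 12.75 m.
Near limit Dn = s·(H − f)/(H + s − 2f) = 4250 × (12752.5 − 32) / (12752.5 + 4250 − 2 × 32) = 4250 × 12720.5 / 16938.5 ≈ 3191.7 mm.
Far limit Df = s·(H − f)/(H − s) = 4250 × (12752.5 − 32) / (12752.5 − 4250) = 4250 × 12720.5 / 8502.5 ≈ 6358.4 mm.
Depth of field = Df − Dn = 6358.4 − 3191.7 ≈ 3166.7 mm ≈ 3.17 m.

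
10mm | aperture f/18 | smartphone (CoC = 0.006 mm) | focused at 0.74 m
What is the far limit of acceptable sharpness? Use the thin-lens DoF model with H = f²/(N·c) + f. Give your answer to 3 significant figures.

3.50 m

Hyperfocal distance H = f²/(N·c) + f = 10²/(18 × 0.006) + 10 = 100/0.108 + 10 ≈ 935.9 mm ≈ 0.936 m.
Far limit Df = s·(H − f)/(H − s) = 740 × (935.9 − 10) / (935.9 − 740) = 740 × 925.9 / 195.9 ≈ 3497.2 mm ≈ 3.50 m.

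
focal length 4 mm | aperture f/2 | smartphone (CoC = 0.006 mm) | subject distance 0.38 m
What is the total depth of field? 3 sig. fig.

233 mm

Hyperfocal distance H = f²/(N·c) + f = 4²/(2 × 0.006) + 4 = 16/0.012 + 4 ≈ 1337.3 mm ≈ 1.337 m.
Near limit Dn = s·(H − f)/(H + s − 2f) = 380 × (1337.3 − 4) / (1337.3 + 380 − 2 × 4) = 380 × 1333.3 / 1709.3 ≈ 296.41 mm.
Far limit Df = s·(H − f)/(H − s) = 380 × (1337.3 − 4) / (1337.3 − 380) = 380 × 1333.3 / 957.3 ≈ 529.25 mm.
Depth of field = Df − Dn = 529.25 − 296.41 ≈ 232.84 mm.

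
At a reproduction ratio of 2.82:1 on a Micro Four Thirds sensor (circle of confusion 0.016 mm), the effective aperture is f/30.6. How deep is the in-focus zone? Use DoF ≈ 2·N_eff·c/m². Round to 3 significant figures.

At magnification m, DoF ≈ 2·N_eff·c/m² = 2 × 30.6 × 0.016 / 2.82² = 0.9792 / 7.952 ≈ 0.123 mm.

0.123 mm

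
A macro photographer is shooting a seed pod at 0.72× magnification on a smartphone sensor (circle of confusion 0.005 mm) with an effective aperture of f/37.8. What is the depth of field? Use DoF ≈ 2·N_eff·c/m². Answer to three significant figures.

At magnification m, DoF ≈ 2·N_eff·c/m² = 2 × 37.8 × 0.005 / 0.72² = 0.378 / 0.5184 ≈ 0.729 mm.

0.729 mm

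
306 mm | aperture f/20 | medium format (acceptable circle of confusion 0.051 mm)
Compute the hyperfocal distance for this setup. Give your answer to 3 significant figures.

92.1 m

Hyperfocal distance H = f²/(N·c) + f = 306²/(20 × 0.051) + 306 = 93636/1.02 + 306 ≈ 92106.0 mm ≈ 92.1 m.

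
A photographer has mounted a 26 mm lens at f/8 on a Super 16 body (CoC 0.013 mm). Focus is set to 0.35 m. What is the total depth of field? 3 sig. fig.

Hyperfocal distance H = f²/(N·c) + f = 26²/(8 × 0.013) + 26 = 676/0.104 + 26 ≈ 6526.0 mm ≈ 6.526 m.
Near limit Dn = s·(H − f)/(H + s − 2f) = 350 × (6526.0 − 26) / (6526.0 + 350 − 2 × 26) = 350 × 6500.0 / 6824.0 ≈ 333.382 mm.
Far limit Df = s·(H − f)/(H − s) = 350 × (6526.0 − 26) / (6526.0 − 350) = 350 × 6500.0 / 6176.0 ≈ 368.361 mm.
Depth of field = Df − Dn = 368.361 − 333.382 ≈ 34.979 mm.

35.0 mm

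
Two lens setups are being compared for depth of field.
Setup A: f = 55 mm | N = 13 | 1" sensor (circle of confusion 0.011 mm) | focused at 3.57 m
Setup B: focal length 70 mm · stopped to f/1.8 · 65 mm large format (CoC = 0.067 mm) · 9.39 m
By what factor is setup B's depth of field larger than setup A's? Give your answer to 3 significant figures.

3.73

Setup A: H = 55²/(13×0.011) + 55 ≈ 21208.8 mm; DoF = Df − Dn = 4281.4 − 3061.3 ≈ 1220.1 mm.
Setup B: H = 70²/(1.8×0.067) + 70 ≈ 40700.2 mm; DoF = Df − Dn = 12185.1 − 7638.0 ≈ 4547.1 mm.
Ratio = 4547.1 / 1220.1 ≈ 3.73.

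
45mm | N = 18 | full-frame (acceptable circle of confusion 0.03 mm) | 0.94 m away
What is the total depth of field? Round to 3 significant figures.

476 mm

Hyperfocal distance H = f²/(N·c) + f = 45²/(18 × 0.03) + 45 = 2025/0.54 + 45 ≈ 3795.0 mm ≈ 3.795 m.
Near limit Dn = s·(H − f)/(H + s − 2f) = 940 × (3795.0 − 45) / (3795.0 + 940 − 2 × 45) = 940 × 3750.0 / 4645.0 ≈ 758.88 mm.
Far limit Df = s·(H − f)/(H − s) = 940 × (3795.0 − 45) / (3795.0 − 940) = 940 × 3750.0 / 2855.0 ≈ 1234.68 mm.
Depth of field = Df − Dn = 1234.68 − 758.88 ≈ 475.80 mm.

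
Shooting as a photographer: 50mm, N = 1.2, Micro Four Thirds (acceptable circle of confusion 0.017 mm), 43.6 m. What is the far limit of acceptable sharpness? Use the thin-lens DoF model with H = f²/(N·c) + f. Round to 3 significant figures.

67.6 m

Hyperfocal distance H = f²/(N·c) + f = 50²/(1.2 × 0.017) + 50 = 2500/0.0204 + 50 ≈ 122599.0 mm ≈ 122.6 m.
Far limit Df = s·(H − f)/(H − s) = 43600 × (122599.0 − 50) / (122599.0 − 43600) = 43600 × 122549.0 / 78999.0 ≈ 67635 mm ≈ 67.6 m.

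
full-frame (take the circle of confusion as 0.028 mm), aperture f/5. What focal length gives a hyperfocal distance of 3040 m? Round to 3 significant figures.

From H = f²/(N·c) + f, with f ≪ H: f ≈ √(H·N·c) = √(3040000 × 5 × 0.028) = √425600 ≈ 652.4 mm.
The +f correction barely moves this — solving exactly, f² + N·c·f − N·c·H = 0 ⇒ f = (−N·c + √((N·c)² + 4·N·c·H))/2 = (−0.14 + √1702400)/2 ≈ 652.31 mm, so f ≈ 652 mm.

652 mm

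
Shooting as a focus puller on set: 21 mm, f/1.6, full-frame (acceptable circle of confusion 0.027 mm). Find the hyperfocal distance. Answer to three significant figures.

Hyperfocal distance H = f²/(N·c) + f = 21²/(1.6 × 0.027) + 21 = 441/0.0432 + 21 ≈ 10229.3 mm ≈ 10.2 m.

10.2 m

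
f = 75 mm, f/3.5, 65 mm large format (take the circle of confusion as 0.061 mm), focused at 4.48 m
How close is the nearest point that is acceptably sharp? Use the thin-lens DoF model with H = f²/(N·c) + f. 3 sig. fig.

Hyperfocal distance H = f²/(N·c) + f = 75²/(3.5 × 0.061) + 75 = 5625/0.2135 + 75 ≈ 26421.6 mm ≈ 26.42 m.
Near limit Dn = s·(H − f)/(H + s − 2f) = 4480 × (26421.6 − 75) / (26421.6 + 4480 − 2 × 75) = 4480 × 26346.6 / 30751.6 ≈ 3838.3 mm ≈ 3.84 m.

3.84 m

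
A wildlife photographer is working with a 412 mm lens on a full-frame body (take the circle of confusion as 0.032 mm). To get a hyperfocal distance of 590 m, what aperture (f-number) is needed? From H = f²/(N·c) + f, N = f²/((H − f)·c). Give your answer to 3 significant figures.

f/9

Rearrange H = f²/(N·c) + f for N: N = f² / ((H − f)·c).
N = 412² / ((590000 − 412) × 0.032) = 169744 / 18867 ≈ 9.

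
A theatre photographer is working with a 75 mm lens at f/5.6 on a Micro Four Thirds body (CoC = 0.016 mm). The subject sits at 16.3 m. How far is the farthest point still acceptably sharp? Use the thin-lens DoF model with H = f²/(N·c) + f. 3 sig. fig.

Hyperfocal distance H = f²/(N·c) + f = 75²/(5.6 × 0.016) + 75 = 5625/0.0896 + 75 ≈ 62854.0 mm ≈ 62.85 m.
Far limit Df = s·(H − f)/(H − s) = 16300 × (62854.0 − 75) / (62854.0 − 16300) = 16300 × 62779.0 / 46554.0 ≈ 21981 mm ≈ 22.0 m.

22.0 m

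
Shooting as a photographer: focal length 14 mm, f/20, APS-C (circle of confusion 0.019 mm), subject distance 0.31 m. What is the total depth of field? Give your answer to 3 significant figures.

0.531 m

Hyperfocal distance H = f²/(N·c) + f = 14²/(20 × 0.019) + 14 = 196/0.38 + 14 ≈ 529.8 mm ≈ 0.530 m.
Near limit Dn = s·(H − f)/(H + s − 2f) = 310 × (529.8 − 14) / (529.8 + 310 − 2 × 14) = 310 × 515.8 / 811.8 ≈ 196.97 mm.
Far limit Df = s·(H − f)/(H − s) = 310 × (529.8 − 14) / (529.8 − 310) = 310 × 515.8 / 219.8 ≈ 727.49 mm.
Depth of field = Df − Dn = 727.49 − 196.97 ≈ 530.52 mm ≈ 0.531 m.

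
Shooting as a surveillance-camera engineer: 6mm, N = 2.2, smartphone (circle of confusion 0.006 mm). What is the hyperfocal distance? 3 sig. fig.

2.73 m

Hyperfocal distance H = f²/(N·c) + f = 6²/(2.2 × 0.006) + 6 = 36/0.0132 + 6 ≈ 2733.3 mm ≈ 2.73 m.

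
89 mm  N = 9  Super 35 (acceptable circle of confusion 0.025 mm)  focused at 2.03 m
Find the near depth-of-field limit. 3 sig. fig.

Hyperfocal distance H = f²/(N·c) + f = 89²/(9 × 0.025) + 89 = 7921/0.225 + 89 ≈ 35293.4 mm ≈ 35.29 m.
Near limit Dn = s·(H − f)/(H + s − 2f) = 2030 × (35293.4 − 89) / (35293.4 + 2030 − 2 × 89) = 2030 × 35204.4 / 37145.4 ≈ 1923.9 mm ≈ 1.92 m.

1.92 m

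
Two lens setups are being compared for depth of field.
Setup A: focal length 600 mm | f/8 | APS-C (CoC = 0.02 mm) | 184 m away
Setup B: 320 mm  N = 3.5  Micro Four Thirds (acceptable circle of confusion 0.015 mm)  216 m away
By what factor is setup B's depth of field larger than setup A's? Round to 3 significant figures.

1.60

Setup A: H = 600²/(8×0.02) + 600 ≈ 2250600.0 mm; DoF = Df − Dn = 200329 − 170132 ≈ 30197 mm.
Setup B: H = 320²/(3.5×0.015) + 320 ≈ 1950796.2 mm; DoF = Df − Dn = 242854 − 194493 ≈ 48361 mm.
Ratio = 48361 / 30197 ≈ 1.60.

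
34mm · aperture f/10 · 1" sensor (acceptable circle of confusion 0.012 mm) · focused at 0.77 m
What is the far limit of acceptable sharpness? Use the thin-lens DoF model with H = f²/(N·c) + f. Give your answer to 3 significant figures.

Hyperfocal distance H = f²/(N·c) + f = 34²/(10 × 0.012) + 34 = 1156/0.12 + 34 ≈ 9667.3 mm ≈ 9.667 m.
Far limit Df = s·(H − f)/(H − s) = 770 × (9667.3 − 34) / (9667.3 − 770) = 770 × 9633.3 / 8897.3 ≈ 833.70 mm ≈ 0.834 m.

0.834 m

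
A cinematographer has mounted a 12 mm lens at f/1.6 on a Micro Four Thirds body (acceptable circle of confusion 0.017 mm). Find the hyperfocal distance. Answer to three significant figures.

5.31 m

Hyperfocal distance H = f²/(N·c) + f = 12²/(1.6 × 0.017) + 12 = 144/0.0272 + 12 ≈ 5306.1 mm ≈ 5.31 m.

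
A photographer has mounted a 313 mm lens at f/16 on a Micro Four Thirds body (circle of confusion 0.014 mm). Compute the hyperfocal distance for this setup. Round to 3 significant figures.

438 m

Hyperfocal distance H = f²/(N·c) + f = 313²/(16 × 0.014) + 313 = 97969/0.224 + 313 ≈ 437674.6 mm ≈ 438 m.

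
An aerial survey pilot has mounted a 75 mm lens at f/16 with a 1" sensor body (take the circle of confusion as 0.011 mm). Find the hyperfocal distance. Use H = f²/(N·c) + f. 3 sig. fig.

32.0 m

Hyperfocal distance H = f²/(N·c) + f = 75²/(16 × 0.011) + 75 = 5625/0.176 + 75 ≈ 32035.2 mm ≈ 32.0 m.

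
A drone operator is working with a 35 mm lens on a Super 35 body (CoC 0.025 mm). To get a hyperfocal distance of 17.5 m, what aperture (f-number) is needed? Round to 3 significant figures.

f/2.81

Rearrange H = f²/(N·c) + f for N: N = f² / ((H − f)·c).
N = 35² / ((17500 − 35) × 0.025) = 1225 / 436.6 ≈ 2.81.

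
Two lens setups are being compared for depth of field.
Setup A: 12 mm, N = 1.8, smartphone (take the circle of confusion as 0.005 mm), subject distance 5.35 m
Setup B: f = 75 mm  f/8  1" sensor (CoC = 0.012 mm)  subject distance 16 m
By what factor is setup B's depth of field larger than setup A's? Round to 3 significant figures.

Setup A: H = 12²/(1.8×0.005) + 12 ≈ 16012.0 mm; DoF = Df − Dn = 8028.5 − 4011.6 ≈ 4016.9 mm.
Setup B: H = 75²/(8×0.012) + 75 ≈ 58668.8 mm; DoF = Df − Dn = 21971.6 − 12580.7 ≈ 9390.9 mm.
Ratio = 9390.9 / 4016.9 ≈ 2.34.

2.34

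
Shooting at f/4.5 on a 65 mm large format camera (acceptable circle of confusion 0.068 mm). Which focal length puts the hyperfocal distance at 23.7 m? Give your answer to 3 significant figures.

85.0 mm

From H = f²/(N·c) + f, with f ≪ H: f ≈ √(H·N·c) = √(23700 × 4.5 × 0.068) = √7252.2 ≈ 85.16 mm.
Exact: f² + N·c·f − N·c·H = 0 ⇒ f = (−N·c + √((N·c)² + 4·N·c·H))/2 = (−0.306 + √29009)/2 ≈ 85.007 mm ≈ 85.0 mm.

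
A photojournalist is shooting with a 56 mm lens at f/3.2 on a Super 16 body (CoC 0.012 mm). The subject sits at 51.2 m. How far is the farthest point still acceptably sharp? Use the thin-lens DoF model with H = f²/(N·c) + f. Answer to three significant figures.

137 m

Hyperfocal distance H = f²/(N·c) + f = 56²/(3.2 × 0.012) + 56 = 3136/0.0384 + 56 ≈ 81722.7 mm ≈ 81.72 m.
Far limit Df = s·(H − f)/(H − s) = 51200 × (81722.7 − 56) / (81722.7 − 51200) = 51200 × 81666.7 / 30522.7 ≈ 136991 mm ≈ 137 m.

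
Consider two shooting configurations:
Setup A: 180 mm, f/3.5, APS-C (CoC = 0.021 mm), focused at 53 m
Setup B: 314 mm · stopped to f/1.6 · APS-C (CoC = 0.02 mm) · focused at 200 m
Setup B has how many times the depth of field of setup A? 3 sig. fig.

Setup A: H = 180²/(3.5×0.021) + 180 ≈ 440996.3 mm; DoF = Df − Dn = 60215 − 47329 ≈ 12886 mm.
Setup B: H = 314²/(1.6×0.02) + 314 ≈ 3081439.0 mm; DoF = Df − Dn = 213860 − 187827 ≈ 26033 mm.
Ratio = 26033 / 12886 ≈ 2.02.

2.02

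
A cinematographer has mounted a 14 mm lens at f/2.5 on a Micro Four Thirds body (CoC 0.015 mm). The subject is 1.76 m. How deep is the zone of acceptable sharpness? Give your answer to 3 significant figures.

Hyperfocal distance H = f²/(N·c) + f = 14²/(2.5 × 0.015) + 14 = 196/0.0375 + 14 ≈ 5240.7 mm ≈ 5.241 m.
Near limit Dn = s·(H − f)/(H + s − 2f) = 1760 × (5240.7 − 14) / (5240.7 + 1760 − 2 × 14) = 1760 × 5226.7 / 6972.7 ≈ 1319.3 mm.
Far limit Df = s·(H − f)/(H − s) = 1760 × (5240.7 − 14) / (5240.7 − 1760) = 1760 × 5226.7 / 3480.7 ≈ 2642.9 mm.
Depth of field = Df − Dn = 2642.9 − 1319.3 ≈ 1323.6 mm ≈ 1.32 m.

1.32 m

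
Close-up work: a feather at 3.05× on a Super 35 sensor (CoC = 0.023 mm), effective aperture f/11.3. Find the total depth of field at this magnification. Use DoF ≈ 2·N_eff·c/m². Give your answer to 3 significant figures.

At magnification m, DoF ≈ 2·N_eff·c/m² = 2 × 11.3 × 0.023 / 3.05² = 0.5198 / 9.302 ≈ 0.0559 mm.

0.0559 mm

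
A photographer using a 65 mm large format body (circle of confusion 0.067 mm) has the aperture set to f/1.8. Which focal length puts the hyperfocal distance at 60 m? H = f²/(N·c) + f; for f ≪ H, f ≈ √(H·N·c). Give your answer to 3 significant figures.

85.0 mm

From H = f²/(N·c) + f, with f ≪ H: f ≈ √(H·N·c) = √(60000 × 1.8 × 0.067) = √7236.0 ≈ 85.06 mm.
Exact: f² + N·c·f − N·c·H = 0 ⇒ f = (−N·c + √((N·c)² + 4·N·c·H))/2 = (−0.1206 + √28944)/2 ≈ 85.004 mm ≈ 85.0 mm.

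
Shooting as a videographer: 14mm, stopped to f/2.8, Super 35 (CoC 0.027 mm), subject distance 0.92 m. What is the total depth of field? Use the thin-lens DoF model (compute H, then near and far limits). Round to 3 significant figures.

Hyperfocal distance H = f²/(N·c) + f = 14²/(2.8 × 0.027) + 14 = 196/0.0756 + 14 ≈ 2606.6 mm ≈ 2.607 m.
Near limit Dn = s·(H − f)/(H + s − 2f) = 920 × (2606.6 − 14) / (2606.6 + 920 − 2 × 14) = 920 × 2592.6 / 3498.6 ≈ 681.76 mm.
Far limit Df = s·(H − f)/(H − s) = 920 × (2606.6 − 14) / (2606.6 − 920) = 920 × 2592.6 / 1686.6 ≈ 1414.20 mm.
Depth of field = Df − Dn = 1414.20 − 681.76 ≈ 732.44 mm ≈ 0.732 m.

0.732 m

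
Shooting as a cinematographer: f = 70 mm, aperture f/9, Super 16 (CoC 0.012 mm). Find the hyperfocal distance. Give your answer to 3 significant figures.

Hyperfocal distance H = f²/(N·c) + f = 70²/(9 × 0.012) + 70 = 4900/0.108 + 70 ≈ 45440.4 mm ≈ 45.4 m.

45.4 m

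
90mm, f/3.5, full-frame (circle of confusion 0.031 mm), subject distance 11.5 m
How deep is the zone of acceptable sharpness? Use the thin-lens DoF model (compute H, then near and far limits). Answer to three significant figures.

3.60 m

Hyperfocal distance H = f²/(N·c) + f = 90²/(3.5 × 0.031) + 90 = 8100/0.1085 + 90 ≈ 74744.4 mm ≈ 74.74 m.
Near limit Dn = s·(H − f)/(H + s − 2f) = 11500 × (74744.4 − 90) / (74744.4 + 11500 − 2 × 90) = 11500 × 74654.4 / 86064.4 ≈ 9975.4 mm.
Far limit Df = s·(H − f)/(H − s) = 11500 × (74744.4 − 90) / (74744.4 − 11500) = 11500 × 74654.4 / 63244.4 ≈ 13574.7 mm.
Depth of field = Df − Dn = 13574.7 − 9975.4 ≈ 3599.3 mm ≈ 3.60 m.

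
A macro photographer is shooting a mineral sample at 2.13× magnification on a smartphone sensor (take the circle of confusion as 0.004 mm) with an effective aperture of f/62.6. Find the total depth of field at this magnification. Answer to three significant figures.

At magnification m, DoF ≈ 2·N_eff·c/m² = 2 × 62.6 × 0.004 / 2.13² = 0.5008 / 4.537 ≈ 0.11 mm.

0.110 mm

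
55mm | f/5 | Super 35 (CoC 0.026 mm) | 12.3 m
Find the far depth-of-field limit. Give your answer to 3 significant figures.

26.0 m

Hyperfocal distance H = f²/(N·c) + f = 55²/(5 × 0.026) + 55 = 3025/0.13 + 55 ≈ 23324.2 mm ≈ 23.32 m.
Far limit Df = s·(H − f)/(H − s) = 12300 × (23324.2 − 55) / (23324.2 − 12300) = 12300 × 23269.2 / 11024.2 ≈ 25962 mm ≈ 26.0 m.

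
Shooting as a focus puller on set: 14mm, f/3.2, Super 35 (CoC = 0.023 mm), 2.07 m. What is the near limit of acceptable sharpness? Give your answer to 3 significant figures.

Hyperfocal distance H = f²/(N·c) + f = 14²/(3.2 × 0.023) + 14 = 196/0.0736 + 14 ≈ 2677.0 mm ≈ 2.677 m.
Near limit Dn = s·(H − f)/(H + s − 2f) = 2070 × (2677.0 − 14) / (2677.0 + 2070 − 2 × 14) = 2070 × 2663.0 / 4719.0 ≈ 1168.1 mm ≈ 1.17 m.

1.17 m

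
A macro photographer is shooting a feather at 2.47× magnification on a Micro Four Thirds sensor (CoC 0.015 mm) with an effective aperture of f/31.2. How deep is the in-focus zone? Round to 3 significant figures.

At magnification m, DoF ≈ 2·N_eff·c/m² = 2 × 31.2 × 0.015 / 2.47² = 0.936 / 6.101 ≈ 0.153 mm.

0.153 mm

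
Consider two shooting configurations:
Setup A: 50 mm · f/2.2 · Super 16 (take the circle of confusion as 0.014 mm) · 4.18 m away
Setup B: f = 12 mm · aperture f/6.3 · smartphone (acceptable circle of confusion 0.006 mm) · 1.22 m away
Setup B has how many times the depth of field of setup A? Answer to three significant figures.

Setup A: H = 50²/(2.2×0.014) + 50 ≈ 81218.8 mm; DoF = Df − Dn = 4404.09 − 3977.61 ≈ 426.48 mm.
Setup B: H = 12²/(6.3×0.006) + 12 ≈ 3821.5 mm; DoF = Df − Dn = 1786.50 − 926.28 ≈ 860.22 mm.
Ratio = 860.22 / 426.48 ≈ 2.02.

2.02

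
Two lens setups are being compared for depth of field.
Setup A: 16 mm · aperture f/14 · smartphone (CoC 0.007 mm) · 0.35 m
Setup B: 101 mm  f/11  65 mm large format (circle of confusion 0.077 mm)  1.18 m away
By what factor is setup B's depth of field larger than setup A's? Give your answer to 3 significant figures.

Setup A: H = 16²/(14×0.007) + 16 ≈ 2628.2 mm; DoF = Df − Dn = 401.311 − 310.322 ≈ 90.989 mm.
Setup B: H = 101²/(11×0.077) + 101 ≈ 12144.7 mm; DoF = Df − Dn = 1296.12 − 1082.98 ≈ 213.14 mm.
Ratio = 213.14 / 90.989 ≈ 2.34.

2.34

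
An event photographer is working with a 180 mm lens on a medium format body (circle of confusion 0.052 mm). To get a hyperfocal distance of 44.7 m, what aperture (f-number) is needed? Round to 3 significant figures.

f/14

Rearrange H = f²/(N·c) + f for N: N = f² / ((H − f)·c).
N = 180² / ((44700 − 180) × 0.052) = 32400 / 2315 ≈ 14.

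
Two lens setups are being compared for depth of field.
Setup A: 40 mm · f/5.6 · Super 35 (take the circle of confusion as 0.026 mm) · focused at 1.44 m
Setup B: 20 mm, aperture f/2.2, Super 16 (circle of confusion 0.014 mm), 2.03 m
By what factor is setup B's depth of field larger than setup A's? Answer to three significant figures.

Setup A: H = 40²/(5.6×0.026) + 40 ≈ 11029.0 mm; DoF = Df − Dn = 1650.24 − 1277.28 ≈ 372.96 mm.
Setup B: H = 20²/(2.2×0.014) + 20 ≈ 13007.0 mm; DoF = Df − Dn = 2401.71 − 1757.93 ≈ 643.78 mm.
Ratio = 643.78 / 372.96 ≈ 1.73.

1.73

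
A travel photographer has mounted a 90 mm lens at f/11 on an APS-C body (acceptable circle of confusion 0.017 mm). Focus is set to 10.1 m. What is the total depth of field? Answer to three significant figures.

4.93 m

Hyperfocal distance H = f²/(N·c) + f = 90²/(11 × 0.017) + 90 = 8100/0.187 + 90 ≈ 43405.5 mm ≈ 43.41 m.
Near limit Dn = s·(H − f)/(H + s − 2f) = 10100 × (43405.5 − 90) / (43405.5 + 10100 − 2 × 90) = 10100 × 43315.5 / 53325.5 ≈ 8204.1 mm.
Far limit Df = s·(H − f)/(H − s) = 10100 × (43405.5 − 90) / (43405.5 − 10100) = 10100 × 43315.5 / 33305.5 ≈ 13135.6 mm.
Depth of field = Df − Dn = 13135.6 − 8204.1 ≈ 4931.5 mm ≈ 4.93 m.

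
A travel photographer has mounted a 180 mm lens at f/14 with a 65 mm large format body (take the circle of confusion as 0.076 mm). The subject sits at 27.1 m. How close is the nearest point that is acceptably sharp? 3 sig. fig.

14.4 m

Hyperfocal distance H = f²/(N·c) + f = 180²/(14 × 0.076) + 180 = 32400/1.064 + 180 ≈ 30631.1 mm ≈ 30.63 m.
Near limit Dn = s·(H − f)/(H + s − 2f) = 27100 × (30631.1 − 180) / (30631.1 + 27100 − 2 × 180) = 27100 × 30451.1 / 57371.1 ≈ 14384 mm ≈ 14.4 m.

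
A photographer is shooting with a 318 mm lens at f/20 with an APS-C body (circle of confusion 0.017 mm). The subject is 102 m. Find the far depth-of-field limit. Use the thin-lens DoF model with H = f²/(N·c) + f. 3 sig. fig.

Hyperfocal distance H = f²/(N·c) + f = 318²/(20 × 0.017) + 318 = 101124/0.34 + 318 ≈ 297741.5 mm ≈ 297.7 m.
Far limit Df = s·(H − f)/(H − s) = 102000 × (297741.5 − 318) / (297741.5 − 102000) = 102000 × 297423.5 / 195741.5 ≈ 154986 mm ≈ 155 m.

155 m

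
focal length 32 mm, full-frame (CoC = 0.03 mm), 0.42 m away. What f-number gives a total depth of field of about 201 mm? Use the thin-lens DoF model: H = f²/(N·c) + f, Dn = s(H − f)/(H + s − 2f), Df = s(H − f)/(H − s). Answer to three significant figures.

f/20

Write h = H − f = f²/(N·c). The thin-lens limits are Dn = s·h/(h + (s−f)) and Df = s·h/(h − (s−f)), so DoF = Df − Dn = 2·s·(s−f)·h / (h² − (s−f)²).
That is a quadratic in h: DoF·h² − 2·s·(s−f)·h − DoF·(s−f)² = 0 ⇒ h = (s−f)·(s + √(s² + DoF²)) / DoF = 388 × (420 + √(420² + 201²)) / 201 = 388 × (420 + 465.619) / 201 ≈ 1709.6 mm.
Then N = f²/(c·h) = 32² / (0.03 × 1709.6) = 1024 / 51.287 ≈ 20.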